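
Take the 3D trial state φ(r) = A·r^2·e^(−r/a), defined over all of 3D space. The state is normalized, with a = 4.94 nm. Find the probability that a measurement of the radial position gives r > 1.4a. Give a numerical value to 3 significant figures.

P ≈ 0.976

P = ∫ |φ|² 4πr² dr over r > 1.4a.
The full normalization integral is A²·[45·π·a^7/2] = 1, fixing A².
Let u = r/a; then A², 4π and the length scale all cancel, so P = ∫_{1.4}^{∞} u^6·e^(-2·u) du ÷ ∫_{0}^{∞} u^6·e^(-2·u) du.
An antiderivative of u^6·e^(-2·u) is -(4·u^6 + 12·u^5 + 30·u^4 + 60·u^3 + 90·u^2 + 90·u + 45)·e^(-2·u)/8; evaluating from 1.4 to ∞ gives ≈ 5.4877, while the full integral is 45/8.
Taking the ratio yields P = 0.9756.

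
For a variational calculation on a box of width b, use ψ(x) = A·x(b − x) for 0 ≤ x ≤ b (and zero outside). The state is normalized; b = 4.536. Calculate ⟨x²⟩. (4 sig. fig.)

⟨x^2⟩ ≈ 5.879

By definition ⟨x²⟩ = ∫ x^2 |ψ(x)|² dx.
Since the A² factors cancel between numerator and denominator, ⟨x²⟩ = 2·b^2/7.
Putting b = 4.536 gives 5.8787.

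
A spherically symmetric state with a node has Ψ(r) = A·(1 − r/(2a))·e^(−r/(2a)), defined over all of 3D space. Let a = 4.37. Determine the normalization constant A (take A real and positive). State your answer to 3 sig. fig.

A ≈ 0.0218

Require ∫ |Ψ|² 4πr² dr = 1 over the whole domain.
(Spherical symmetry: dV = 4πr² dr.)
Recall ∫₀^∞ r^m e^(−r/β) dr = m!·β^(m+1), ∫|Ψ|² 4πr² dr = A²·(8·π·a^3).
Setting this equal to 1 gives A² = 1/(8·π·a^3).
Substituting a = 4.37 gives A² = 0.0004768, so A = 0.02184.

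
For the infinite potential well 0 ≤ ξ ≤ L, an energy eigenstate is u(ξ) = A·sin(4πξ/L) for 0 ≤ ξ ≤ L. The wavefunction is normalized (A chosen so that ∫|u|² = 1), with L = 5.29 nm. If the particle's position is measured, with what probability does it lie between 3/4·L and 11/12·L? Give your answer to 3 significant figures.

P ≈ 0.201

|u|² is the probability density, so P = ∫_{3/4·L}^{11/12·L} |u|² dξ.
Since A² = 1/(L/2), this is the region integral divided by the full normalization integral.
Let t = ξ/L; then A² and the length scale cancel, so P = ∫_{3/4}^{11/12} sin(4·π·t)^2 dt ÷ ∫_{0}^{1} sin(4·π·t)^2 dt.
An antiderivative of sin(4·π·t)^2 is t/2 - sin(4·π·t)·cos(4·π·t)/(8·π); evaluating from 3/4 to 11/12 gives √(3)/(32·π) + 1/12, while the full integral is 1/2.
The result is P = (√(3)/16 + π/6)/π.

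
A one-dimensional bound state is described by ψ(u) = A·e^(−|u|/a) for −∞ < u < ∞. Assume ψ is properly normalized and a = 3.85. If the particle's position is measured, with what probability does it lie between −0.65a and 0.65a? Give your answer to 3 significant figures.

P ≈ 0.727

P = ∫_{−0.65a}^{0.65a} |ψ(u)|² du.
Since A² = 1/(a), this is the region integral divided by the full normalization integral.
By symmetry take twice the u ≥ 0 contribution in numerator and denominator; the 2's cancel. Let t = u/a; then A² and the length scale cancel, so P = ∫_{0}^{0.65} e^(-2·t) dt ÷ ∫_{0}^{∞} e^(-2·t) dt.
An antiderivative of e^(-2·t) is -e^(-2·t)/2; evaluating from 0 to 0.65 gives 1/2 - e^(-13/10)/2, while the full integral is 1/2.
The result is P = 0.7275.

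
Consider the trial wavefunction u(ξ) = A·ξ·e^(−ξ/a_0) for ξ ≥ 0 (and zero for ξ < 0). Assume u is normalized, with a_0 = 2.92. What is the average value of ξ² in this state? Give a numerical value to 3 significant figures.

⟨ξ^2⟩ ≈ 25.6

By definition ⟨ξ²⟩ = ∫ ξ^2 |u(ξ)|² dξ.
Using ∫₀^∞ ξⁿ e^(−αξ) dξ = n!/αⁿ⁺¹, the ratio of the moment integral to the normalization integral gives ⟨ξ²⟩ = 3·a_0^2.
With a_0 = 2.92, ⟨ξ^2⟩ = 25.58.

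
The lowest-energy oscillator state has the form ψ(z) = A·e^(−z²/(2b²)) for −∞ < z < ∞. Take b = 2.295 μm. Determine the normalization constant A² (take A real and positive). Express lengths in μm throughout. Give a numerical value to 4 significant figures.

A^2 ≈ 0.2458 μm^(-1)

We need A² ∫|f|² dz = 1, taking the integral from −∞ to ∞.
With ψ = A·e^(−z²/(2b²)), the integral evaluates to A²·[√(π)·b].
Setting this equal to 1 gives A² = 1/(√(π)·b).
Plugging in b = 2.295 yields A = 0.49582.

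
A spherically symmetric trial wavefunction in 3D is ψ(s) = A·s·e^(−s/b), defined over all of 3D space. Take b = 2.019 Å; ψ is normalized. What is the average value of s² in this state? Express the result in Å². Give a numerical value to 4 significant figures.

⟨s^2⟩ ≈ 30.57 Å^2

⟨s²⟩ = ∫ s^2 |ψ|² 4πs² ds over the full domain.
Evaluating both integrals, ⟨s²⟩ = 15·b^2/2.
Putting b = 2.019 gives 30.573.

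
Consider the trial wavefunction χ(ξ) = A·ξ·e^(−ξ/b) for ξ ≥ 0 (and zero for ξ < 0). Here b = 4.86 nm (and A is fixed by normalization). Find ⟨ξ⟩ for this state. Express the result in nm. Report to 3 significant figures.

⟨ξ⟩ ≈ 7.29 nm

By definition ⟨ξ⟩ = ∫ ξ |χ(ξ)|² dξ.
The ratio of the moment integral to the normalization integral gives ⟨ξ⟩ = 3·b/2.
Putting b = 4.86 gives 7.290.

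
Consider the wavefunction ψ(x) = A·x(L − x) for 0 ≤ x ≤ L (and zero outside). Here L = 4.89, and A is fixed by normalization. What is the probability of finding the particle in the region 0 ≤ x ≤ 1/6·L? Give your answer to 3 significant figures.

|ψ|² is the probability density, so P = ∫_{0}^{1/6·L} |ψ|² dx.
With A² fixed by ∫|ψ|² = 1, i.e. A² = (L^5/30)^(−1), substitute and integrate.
Substituting u = x/L, A² and the length scale cancel in the ratio: P = ∫_{0}^{1/6} u^2·(1 - u)^2 du / ∫_{0}^{1} u^2·(1 - u)^2 du.
With ∫ u^2·(1 - u)^2 du = u^3·(6·u^2 - 15·u + 10)/30 + C, the region integral is ≈ 0.0011831 and the full one is 1/30.
Taking the ratio, P = 23/648.

P ≈ 0.0355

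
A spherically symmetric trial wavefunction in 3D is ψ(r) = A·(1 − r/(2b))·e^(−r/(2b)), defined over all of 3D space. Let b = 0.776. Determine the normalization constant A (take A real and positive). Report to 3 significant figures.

We need A² ∫|f|² 4πr² dr = 1, taking the integral from 0 to ∞.
Using ∫₀^∞ rⁿ e^(−αr) dr = n!/αⁿ⁺¹, carrying out the integral gives A² · 8·π·b^3.
Plugging in b = 0.776 yields A = 0.2918.

A ≈ 0.292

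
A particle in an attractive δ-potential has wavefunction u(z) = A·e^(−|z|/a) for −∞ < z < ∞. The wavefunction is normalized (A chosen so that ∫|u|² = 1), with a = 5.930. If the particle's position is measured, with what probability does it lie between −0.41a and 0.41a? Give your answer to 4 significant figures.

P ≈ 0.5596

P = ∫_{−0.41a}^{0.41a} |u(z)|² dz.
With A² fixed by ∫|u|² = 1, i.e. A² = (a)^(−1), substitute and integrate.
Both integrals are even about z = 0, so only the z ≥ 0 halves are needed (the factors of 2 cancel). In terms of t = z/a (A² and the length scale cancel between numerator and denominator), P = [∫_{0}^{0.41} e^(-2·t) dt] / [∫_{0}^{∞} e^(-2·t) dt].
Using ∫ e^(-2·t) dt = -e^(-2·t)/2, the numerator is 1/2 - e^(-41/50)/2 and the denominator is 1/2.
Evaluating gives P = 0.55957.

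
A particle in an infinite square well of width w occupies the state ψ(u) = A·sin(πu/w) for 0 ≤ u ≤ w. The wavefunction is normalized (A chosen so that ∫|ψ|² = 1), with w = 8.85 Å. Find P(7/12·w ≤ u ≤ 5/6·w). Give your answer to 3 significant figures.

|ψ|² is the probability density, so P = ∫_{7/12·w}^{5/6·w} |ψ|² du.
With A² fixed by ∫|ψ|² = 1, i.e. A² = (w/2)^(−1), substitute and integrate.
Substituting t = u/w, A² and the length scale cancel in the ratio: P = ∫_{7/12}^{5/6} sin(π·t)^2 dt / ∫_{0}^{1} sin(π·t)^2 dt.
Using ∫ sin(π·t)^2 dt = t/2 - sin(2·π·t)/(4·π), the numerator is -1/(8·π) + √(3)/(8·π) + 1/8 and the denominator is 1/2.
Evaluating gives P = (-1 + √(3) + π)/(4·π).

P ≈ 0.308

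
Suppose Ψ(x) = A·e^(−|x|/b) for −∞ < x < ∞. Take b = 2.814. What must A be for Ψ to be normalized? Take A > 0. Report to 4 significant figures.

The normalization condition is ∫|Ψ|² dx = 1 from −∞ to ∞.
With ∫₀^∞ x^0 e^(−αx) dx = 0!/α^1, the integral (without the A² prefactor) comes out to b.
Plugging in b = 2.814 yields A = 0.59613.

A ≈ 0.5961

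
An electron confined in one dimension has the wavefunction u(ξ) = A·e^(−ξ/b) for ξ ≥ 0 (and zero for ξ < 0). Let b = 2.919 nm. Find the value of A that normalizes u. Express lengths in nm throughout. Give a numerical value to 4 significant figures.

A ≈ 0.8277 nm^(-1/2)

Normalization requires ∫|u|² dξ = 1, integrated from 0 to ∞.
Recall ∫₀^∞ ξ^m e^(−ξ/β) dξ = m!·β^(m+1), the integral (without the A² prefactor) comes out to b/2.
Plugging in b = 2.919 yields A = 0.82775.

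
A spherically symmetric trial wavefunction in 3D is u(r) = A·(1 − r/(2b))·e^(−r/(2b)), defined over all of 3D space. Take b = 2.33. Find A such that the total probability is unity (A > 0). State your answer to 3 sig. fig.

A ≈ 0.0561

We need A² ∫|f|² 4πr² dr = 1, taking the integral from 0 to ∞.
The angular integral contributes 4π, leaving ∫₀^∞ r²|u|² dr.
The integral (without the A² prefactor) comes out to 8·π·b^3.
Setting this equal to 1 gives A² = 1/(8·π·b^3).
With b = 2.33: A² = 0.003146 and A = 0.05608.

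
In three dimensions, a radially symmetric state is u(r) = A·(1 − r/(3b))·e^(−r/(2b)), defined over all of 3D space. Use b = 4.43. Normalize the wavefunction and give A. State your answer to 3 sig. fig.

Normalization requires ∫|u|² 4πr² dr = 1, integrated from 0 to ∞.
(Spherical symmetry: dV = 4πr² dr.)
Carrying out the integral gives A² · 8·π·b^3/3.
Setting this equal to 1 gives A² = 1/(8·π·b^3/3).
Plugging in b = 4.43 yields A = 0.03705.

A ≈ 0.0371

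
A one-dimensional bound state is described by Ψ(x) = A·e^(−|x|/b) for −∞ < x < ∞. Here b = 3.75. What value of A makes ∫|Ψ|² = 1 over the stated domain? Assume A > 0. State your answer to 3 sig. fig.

A ≈ 0.516

Normalization requires ∫|Ψ|² dx = 1, integrated from −∞ to ∞.
With ∫₀^∞ x^0 e^(−αx) dx = 0!/α^1, the integral (without the A² prefactor) comes out to b.
Setting this equal to 1 gives A² = 1/(b).
Substituting b = 3.75 gives A² = 0.2667, so A = 0.5164.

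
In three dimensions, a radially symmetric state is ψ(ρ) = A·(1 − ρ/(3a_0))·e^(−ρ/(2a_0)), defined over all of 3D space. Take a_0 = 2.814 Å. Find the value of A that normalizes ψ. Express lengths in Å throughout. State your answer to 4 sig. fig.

We need A² ∫|f|² 4πρ² dρ = 1, taking the integral from 0 to ∞.
In 3D with spherical symmetry the volume element is 4πρ² dρ.
Using ∫₀^∞ ρⁿ e^(−αρ) dρ = n!/αⁿ⁺¹, the integral (without the A² prefactor) comes out to 8·π·a_0^3/3.
With a_0 = 2.814: A² = 0.0053568 and A = 0.073190.

A ≈ 0.07319 Å^(-3/2)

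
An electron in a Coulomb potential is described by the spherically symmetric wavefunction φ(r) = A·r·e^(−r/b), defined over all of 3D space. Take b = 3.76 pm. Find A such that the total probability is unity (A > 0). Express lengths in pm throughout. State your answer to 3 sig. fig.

A ≈ 0.0119 pm^(-5/2)

Require ∫ |φ|² 4πr² dr = 1 over the whole domain.
Carrying out the integral gives A² · 3·π·b^5.
Substituting b = 3.76 gives A² = 0.0001412, so A = 0.01188.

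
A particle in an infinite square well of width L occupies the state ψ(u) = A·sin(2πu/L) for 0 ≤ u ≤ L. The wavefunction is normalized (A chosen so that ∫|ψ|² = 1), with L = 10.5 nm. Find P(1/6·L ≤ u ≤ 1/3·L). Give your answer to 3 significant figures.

P ≈ 0.304

The probability is P = ∫ |ψ|² du over [1/6·L, 1/3·L].
The normalization integral ∫|ψ|²du over the whole domain equals L/2·A², and A² cancels in the ratio.
Substituting t = u/L, A² and the length scale cancel in the ratio: P = ∫_{1/6}^{1/3} sin(2·π·t)^2 dt / ∫_{0}^{1} sin(2·π·t)^2 dt.
An antiderivative of sin(2·π·t)^2 is t/2 - sin(4·π·t)/(8·π); evaluating from 1/6 to 1/3 gives √(3)/(8·π) + 1/12, while the full integral is 1/2.
The result is P = (√(3)/4 + π/6)/π.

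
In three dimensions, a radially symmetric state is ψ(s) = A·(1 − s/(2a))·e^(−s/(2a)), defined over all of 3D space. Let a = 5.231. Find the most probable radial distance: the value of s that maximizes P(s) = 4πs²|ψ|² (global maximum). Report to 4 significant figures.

s ≈ 27.39

Differentiate P(s) = 4πs²|ψ|² with respect to s and set to zero.
This gives s = a·(√(5) + 3).
With a = 5.231, the most probable radial distance is 27.390.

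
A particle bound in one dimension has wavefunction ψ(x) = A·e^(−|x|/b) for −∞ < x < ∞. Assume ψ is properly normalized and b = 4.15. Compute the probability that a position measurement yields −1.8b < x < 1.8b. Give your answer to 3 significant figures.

P ≈ 0.973

The probability is P = ∫ |ψ|² dx over [−1.8b, 1.8b].
Since A² = 1/(b), this is the region integral divided by the full normalization integral.
Both integrals are even about x = 0, so only the x ≥ 0 halves are needed (the factors of 2 cancel). Let u = x/b; then A² and the length scale cancel, so P = ∫_{0}^{1.8} e^(-2·u) du ÷ ∫_{0}^{∞} e^(-2·u) du.
An antiderivative of e^(-2·u) is -e^(-2·u)/2; evaluating from 0 to 1.8 gives 1/2 - e^(-18/5)/2, while the full integral is 1/2.
Evaluating gives P = 0.9727.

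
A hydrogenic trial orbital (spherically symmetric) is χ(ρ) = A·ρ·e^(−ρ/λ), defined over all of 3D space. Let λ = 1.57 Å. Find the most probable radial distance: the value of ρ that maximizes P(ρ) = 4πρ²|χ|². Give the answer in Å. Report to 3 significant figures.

ρ ≈ 3.14 Å

Set d/dρ [P(ρ) = 4πρ²|χ|²] = 0 and solve for ρ > 0.
Solving yields ρ = 2·λ.
With λ = 1.57, the most probable radial distance is 3.140 Å.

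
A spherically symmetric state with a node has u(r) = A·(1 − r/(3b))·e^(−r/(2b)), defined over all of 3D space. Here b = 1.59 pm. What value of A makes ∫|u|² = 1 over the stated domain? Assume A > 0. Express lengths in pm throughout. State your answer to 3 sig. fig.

The normalization condition is ∫|u|² 4πr² dr = 1 from 0 to ∞.
(Spherical symmetry: dV = 4πr² dr.)
Recall ∫₀^∞ r^m e^(−r/β) dr = m!·β^(m+1), the integral (without the A² prefactor) comes out to 8·π·b^3/3.
Setting this equal to 1 gives A² = 1/(8·π·b^3/3).
Substituting b = 1.59 gives A² = 0.02970, so A = 0.1723.

A ≈ 0.172 pm^(-3/2)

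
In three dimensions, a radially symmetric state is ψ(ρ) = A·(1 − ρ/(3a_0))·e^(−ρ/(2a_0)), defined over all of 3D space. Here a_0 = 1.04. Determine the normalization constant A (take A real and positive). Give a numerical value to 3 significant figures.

The normalization condition is ∫|ψ|² 4πρ² dρ = 1 from 0 to ∞.
Recall ∫₀^∞ ρ^m e^(−ρ/β) dρ = m!·β^(m+1), carrying out the integral gives A² · 8·π·a_0^3/3.
With a_0 = 1.04: A² = 0.1061 and A = 0.3258.

A ≈ 0.326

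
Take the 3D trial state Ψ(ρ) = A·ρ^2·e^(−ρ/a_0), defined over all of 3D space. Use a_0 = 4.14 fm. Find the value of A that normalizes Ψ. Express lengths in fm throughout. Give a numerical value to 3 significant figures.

We need A² ∫|f|² 4πρ² dρ = 1, taking the integral from 0 to ∞.
The angular integral contributes 4π, leaving ∫₀^∞ ρ²|Ψ|² dρ.
With ∫₀^∞ ρ^6 e^(−αρ) dρ = 6!/α^7, with Ψ = A·ρ^2·e^(−ρ/a_0), the integral evaluates to A²·[45·π·a_0^7/2].
Hence A² = 1/[45·π·a_0^7/2].
With a_0 = 4.14: A² = 6.787E-7 and A = 0.0008238.

A ≈ 0.000824 fm^(-7/2)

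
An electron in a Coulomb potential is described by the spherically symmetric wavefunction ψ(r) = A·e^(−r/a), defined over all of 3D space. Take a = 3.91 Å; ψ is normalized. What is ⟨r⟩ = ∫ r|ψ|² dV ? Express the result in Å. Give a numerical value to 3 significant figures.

⟨r⟩ ≈ 5.87 Å

The expectation value is the |ψ|²-weighted average of r: ∫ r|ψ|² 4πr² dr.
Using ∫₀^∞ rⁿ e^(−αr) dr = n!/αⁿ⁺¹, evaluating both integrals, ⟨r⟩ = 3·a/2.
Putting a = 3.91 gives 5.865.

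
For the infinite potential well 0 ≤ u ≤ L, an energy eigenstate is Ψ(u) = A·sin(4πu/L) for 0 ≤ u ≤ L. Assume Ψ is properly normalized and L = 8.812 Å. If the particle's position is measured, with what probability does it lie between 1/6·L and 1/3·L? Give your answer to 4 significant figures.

P ≈ 0.09775

The probability is P = ∫ |Ψ|² du over [1/6·L, 1/3·L].
With A² fixed by ∫|Ψ|² = 1, i.e. A² = (L/2)^(−1), substitute and integrate.
In terms of t = u/L (A² and the length scale cancel between numerator and denominator), P = [∫_{1/6}^{1/3} sin(4·π·t)^2 dt] / [∫_{0}^{1} sin(4·π·t)^2 dt].
An antiderivative of sin(4·π·t)^2 is t/2 - sin(4·π·t)·cos(4·π·t)/(8·π); evaluating from 1/6 to 1/3 gives -√(3)/(16·π) + 1/12, while the full integral is 1/2.
This works out to P = (-√(3)/8 + π/6)/π.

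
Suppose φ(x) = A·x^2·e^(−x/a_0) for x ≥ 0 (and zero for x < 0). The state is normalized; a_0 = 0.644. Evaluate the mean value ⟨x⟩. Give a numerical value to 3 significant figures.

⟨x⟩ ≈ 1.61

By definition ⟨x⟩ = ∫ x |φ(x)|² dx.
Recall ∫₀^∞ x^m e^(−x/β) dx = m!·β^(m+1), evaluating both integrals, ⟨x⟩ = 5·a_0/2.
Putting a_0 = 0.644 gives 1.610.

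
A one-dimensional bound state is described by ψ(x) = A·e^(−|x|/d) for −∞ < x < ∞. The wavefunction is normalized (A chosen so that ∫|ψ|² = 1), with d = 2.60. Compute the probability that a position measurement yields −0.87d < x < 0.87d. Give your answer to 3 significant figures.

P = ∫_{−0.87d}^{0.87d} |ψ(x)|² dx.
The normalization integral ∫|ψ|²dx over the whole domain equals d·A², and A² cancels in the ratio.
By symmetry take twice the x ≥ 0 contribution in numerator and denominator; the 2's cancel. Let u = x/d; then A² and the length scale cancel, so P = ∫_{0}^{0.87} e^(-2·u) du ÷ ∫_{0}^{∞} e^(-2·u) du.
With ∫ e^(-2·u) du = -e^(-2·u)/2 + C, the region integral is 1/2 - e^(-87/50)/2 and the full one is 1/2.
This works out to P = 0.8245.

P ≈ 0.824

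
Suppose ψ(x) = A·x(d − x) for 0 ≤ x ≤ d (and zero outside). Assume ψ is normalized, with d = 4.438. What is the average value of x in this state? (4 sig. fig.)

⟨x⟩ ≈ 2.219

⟨x⟩ = ∫ x |ψ|² dx over the full domain.
Since the A² factors cancel between numerator and denominator, ⟨x⟩ = d/2.
Putting d = 4.438 gives 2.2190.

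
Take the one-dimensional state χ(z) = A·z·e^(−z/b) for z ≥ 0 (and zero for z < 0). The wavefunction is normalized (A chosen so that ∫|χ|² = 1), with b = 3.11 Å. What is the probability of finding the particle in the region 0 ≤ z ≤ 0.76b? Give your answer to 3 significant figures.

P ≈ 0.196

|χ|² is the probability density, so P = ∫_{0}^{0.76b} |χ|² dz.
Since A² = 1/(b^3/4), this is the region integral divided by the full normalization integral.
Substituting u = z/b, A² and the length scale cancel in the ratio: P = ∫_{0}^{0.76} u^2·e^(-2·u) du / ∫_{0}^{∞} u^2·e^(-2·u) du.
With ∫ u^2·e^(-2·u) du = -(2·u^2 + 2·u + 1)·e^(-2·u)/4 + C, the region integral is 1/4 - 2297·e^(-38/25)/2500 and the full one is 1/4.
This works out to P = 0.1962.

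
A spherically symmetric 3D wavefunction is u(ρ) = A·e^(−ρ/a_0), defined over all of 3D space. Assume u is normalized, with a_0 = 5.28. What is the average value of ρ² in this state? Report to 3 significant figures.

⟨ρ^2⟩ ≈ 83.6

⟨ρ²⟩ = ∫ ρ^2 |u|² 4πρ² dρ over the full domain.
Recall ∫₀^∞ ρ^m e^(−ρ/β) dρ = m!·β^(m+1), evaluating both integrals, ⟨ρ²⟩ = 3·a_0^2.
Putting a_0 = 5.28 gives 83.64.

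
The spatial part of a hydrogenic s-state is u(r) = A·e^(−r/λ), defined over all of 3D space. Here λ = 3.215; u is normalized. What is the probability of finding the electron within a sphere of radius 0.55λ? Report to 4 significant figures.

P ≈ 0.09958

Integrate the radial probability density 4πr²|u|² over r ≤ 0.55λ.
Normalization gives A² = 1/(π·λ^3).
Substituting t = r/λ, A², 4π and the length scale all cancel in the ratio: P = ∫_{0}^{0.55} t^2·e^(-2·t) dt / ∫_{0}^{∞} t^2·e^(-2·t) dt.
With ∫ t^2·e^(-2·t) dt = -(2·t^2 + 2·t + 1)·e^(-2·t)/4 + C, the region integral is 1/4 - 541·e^(-11/10)/800 and the full one is 1/4.
This evaluates to P = 0.099584.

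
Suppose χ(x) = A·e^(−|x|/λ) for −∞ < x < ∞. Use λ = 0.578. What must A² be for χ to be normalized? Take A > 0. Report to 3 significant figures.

A^2 ≈ 1.73

Normalization requires ∫|χ|² dx = 1, integrated from −∞ to ∞.
With ∫₀^∞ x^0 e^(−αx) dx = 0!/α^1, ∫|χ|² dx = A²·(λ).
So A² = (λ)^(−1).
Substituting λ = 0.578 gives A² = 1.730, so A = 1.315.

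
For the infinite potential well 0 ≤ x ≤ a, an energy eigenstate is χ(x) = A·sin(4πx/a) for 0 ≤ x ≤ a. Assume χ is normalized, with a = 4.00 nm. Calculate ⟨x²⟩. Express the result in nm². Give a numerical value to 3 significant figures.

The expectation value is the |χ|²-weighted average of x^2: ∫ x^2|χ|² dx.
Evaluating both integrals, ⟨x²⟩ = -a^2/(32·π^2) + a^2/3.
Putting a = 4.00 gives 5.283.

⟨x^2⟩ ≈ 5.28 nm^2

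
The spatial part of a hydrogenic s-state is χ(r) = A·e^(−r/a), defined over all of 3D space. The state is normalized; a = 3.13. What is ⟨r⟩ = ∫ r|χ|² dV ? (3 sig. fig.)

The expectation value is the |χ|²-weighted average of r: ∫ r|χ|² 4πr² dr.
Evaluating both integrals, ⟨r⟩ = 3·a/2.
With a = 3.13, ⟨r⟩ = 4.695.

⟨r⟩ ≈ 4.70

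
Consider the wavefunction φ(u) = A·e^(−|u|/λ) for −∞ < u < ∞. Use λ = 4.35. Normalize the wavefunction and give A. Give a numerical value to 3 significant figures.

A ≈ 0.479

Require ∫ |φ|² du = 1 over the whole domain.
With ∫₀^∞ u^0 e^(−αu) du = 0!/α^1, the integral (without the A² prefactor) comes out to λ.
So A² = (λ)^(−1).
Plugging in λ = 4.35 yields A = 0.4795.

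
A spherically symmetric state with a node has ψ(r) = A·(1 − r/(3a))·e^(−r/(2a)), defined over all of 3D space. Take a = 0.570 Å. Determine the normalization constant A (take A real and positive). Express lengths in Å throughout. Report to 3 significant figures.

A ≈ 0.803 Å^(-3/2)

We need A² ∫|f|² 4πr² dr = 1, taking the integral from 0 to ∞.
The angular integral contributes 4π, leaving ∫₀^∞ r²|ψ|² dr.
With ψ = A·(1 − r/(3a))·e^(−r/(2a)), the integral evaluates to A²·[8·π·a^3/3].
Setting this equal to 1 gives A² = 1/(8·π·a^3/3).
With a = 0.570: A² = 0.6446 and A = 0.8028.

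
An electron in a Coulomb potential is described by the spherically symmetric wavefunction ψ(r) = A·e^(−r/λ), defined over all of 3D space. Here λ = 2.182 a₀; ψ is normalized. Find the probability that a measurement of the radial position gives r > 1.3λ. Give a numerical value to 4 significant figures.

P ≈ 0.5184

P = ∫ |ψ|² 4πr² dr over r > 1.3λ.
The full normalization integral is A²·[π·λ^3] = 1, fixing A².
Substituting u = r/λ, A², 4π and the length scale all cancel in the ratio: P = ∫_{1.3}^{∞} u^2·e^(-2·u) du / ∫_{0}^{∞} u^2·e^(-2·u) du.
With ∫ u^2·e^(-2·u) du = -(2·u^2 + 2·u + 1)·e^(-2·u)/4 + C, the region integral is 349·e^(-13/5)/200 and the full one is 1/4.
Taking the ratio yields P = 0.51843.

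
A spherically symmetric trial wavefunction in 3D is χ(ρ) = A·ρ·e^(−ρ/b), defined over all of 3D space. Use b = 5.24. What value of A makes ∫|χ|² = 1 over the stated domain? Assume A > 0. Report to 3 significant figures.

Require ∫ |χ|² 4πρ² dρ = 1 over the whole domain.
Carrying out the integral gives A² · 3·π·b^5.
Hence A² = 1/[3·π·b^5].
Plugging in b = 5.24 yields A = 0.005182.

A ≈ 0.00518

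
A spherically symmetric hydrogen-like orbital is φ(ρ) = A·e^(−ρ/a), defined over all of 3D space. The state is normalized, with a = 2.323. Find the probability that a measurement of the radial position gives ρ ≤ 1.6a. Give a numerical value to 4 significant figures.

P ≈ 0.6201

Integrate the radial probability density 4πρ²|φ|² over ρ ≤ 1.6a.
Normalization gives A² = 1/(π·a^3).
Substituting u = ρ/a, A², 4π and the length scale all cancel in the ratio: P = ∫_{0}^{1.6} u^2·e^(-2·u) du / ∫_{0}^{∞} u^2·e^(-2·u) du.
With ∫ u^2·e^(-2·u) du = -(2·u^2 + 2·u + 1)·e^(-2·u)/4 + C, the region integral is 1/4 - 233·e^(-16/5)/100 and the full one is 1/4.
Taking the ratio yields P = 0.62010.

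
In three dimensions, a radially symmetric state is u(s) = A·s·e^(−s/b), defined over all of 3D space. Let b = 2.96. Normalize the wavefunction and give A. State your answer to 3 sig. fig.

A ≈ 0.0216

Normalization requires ∫|u|² 4πs² ds = 1, integrated from 0 to ∞.
The angular integral contributes 4π, leaving ∫₀^∞ s²|u|² ds.
With u = A·s·e^(−s/b), the integral evaluates to A²·[3·π·b^5].
Setting this equal to 1 gives A² = 1/(3·π·b^5).
Plugging in b = 2.96 yields A = 0.02161.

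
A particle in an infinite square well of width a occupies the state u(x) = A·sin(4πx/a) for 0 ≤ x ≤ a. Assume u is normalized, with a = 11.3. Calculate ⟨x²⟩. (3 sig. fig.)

⟨x^2⟩ ≈ 42.2

⟨x²⟩ = ∫ x^2 |u|² dx over the full domain.
The ratio of the moment integral to the normalization integral gives ⟨x²⟩ = -a^2/(32·π^2) + a^2/3.
Putting a = 11.3 gives 42.16.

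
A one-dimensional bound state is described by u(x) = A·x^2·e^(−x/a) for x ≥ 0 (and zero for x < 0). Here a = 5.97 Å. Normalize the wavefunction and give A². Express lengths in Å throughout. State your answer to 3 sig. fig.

A^2 ≈ 0.000176 Å^(-5)

Normalization requires ∫|u|² dx = 1, integrated from 0 to ∞.
Carrying out the integral gives A² · 3·a^5/4.
So A² = (3·a^5/4)^(−1).
Plugging in a = 5.97 yields A = 0.01326.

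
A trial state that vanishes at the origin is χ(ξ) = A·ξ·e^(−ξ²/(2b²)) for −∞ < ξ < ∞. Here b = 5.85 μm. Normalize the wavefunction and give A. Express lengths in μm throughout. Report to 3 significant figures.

A ≈ 0.0751 μm^(-3/2)

We need A² ∫|f|² dξ = 1, taking the integral from −∞ to ∞.
With ∫_{−∞}^{∞} ξ^(2m) e^(−αξ²) dξ = (2m−1)!!·√π / (2^m α^(m+1/2)), carrying out the integral gives A² · √(π)·b^3/2.
Setting this equal to 1 gives A² = 1/(√(π)·b^3/2).
With b = 5.85: A² = 0.005636 and A = 0.07507.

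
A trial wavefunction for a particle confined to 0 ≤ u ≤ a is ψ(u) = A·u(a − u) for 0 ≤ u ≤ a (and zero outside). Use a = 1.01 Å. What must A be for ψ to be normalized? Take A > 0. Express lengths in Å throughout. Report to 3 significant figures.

A ≈ 5.34 Å^(-5/2)

The normalization condition is ∫|ψ|² du = 1 from 0 to a.
With ψ = A·u(a − u), the integral evaluates to A²·[a^5/30].
With a = 1.01: A² = 28.54 and A = 5.343.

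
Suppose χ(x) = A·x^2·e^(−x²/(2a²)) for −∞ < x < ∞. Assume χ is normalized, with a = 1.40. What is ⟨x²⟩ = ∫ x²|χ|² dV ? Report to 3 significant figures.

⟨x^2⟩ ≈ 4.90

The expectation value is the |χ|²-weighted average of x^2: ∫ x^2|χ|² dx.
Since the A² factors cancel between numerator and denominator, ⟨x²⟩ = 5·a^2/2.
With a = 1.40, ⟨x^2⟩ = 4.900.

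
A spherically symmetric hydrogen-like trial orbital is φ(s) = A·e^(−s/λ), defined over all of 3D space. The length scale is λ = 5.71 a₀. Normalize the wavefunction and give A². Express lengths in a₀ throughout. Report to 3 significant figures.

Require ∫ |φ|² 4πs² ds = 1 over the whole domain.
The angular integral contributes 4π, leaving ∫₀^∞ s²|φ|² ds.
∫|φ|² 4πs² ds = A²·(π·λ^3).
Hence A² = 1/[π·λ^3].
With λ = 5.71: A² = 0.001710 and A = 0.04135.

A^2 ≈ 0.00171 a₀^(-3)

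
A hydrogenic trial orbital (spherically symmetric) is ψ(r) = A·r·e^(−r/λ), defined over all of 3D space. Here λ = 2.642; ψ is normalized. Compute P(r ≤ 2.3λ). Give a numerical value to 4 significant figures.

P = ∫ |ψ|² 4πr² dr over r ≤ 2.3λ.
Normalization gives A² = 1/(3·π·λ^5).
Substituting u = r/λ, A², 4π and the length scale all cancel in the ratio: P = ∫_{0}^{2.3} u^4·e^(-2·u) du / ∫_{0}^{∞} u^4·e^(-2·u) du.
An antiderivative of u^4·e^(-2·u) is -(u^4/2 + u^3 + 3·u^2/2 + 3·u/2 + 3/4)·e^(-2·u); evaluating from 0 to 2.3 gives ≈ 0.365074, while the full integral is 3/4.
This evaluates to P = 0.48677.

P ≈ 0.4868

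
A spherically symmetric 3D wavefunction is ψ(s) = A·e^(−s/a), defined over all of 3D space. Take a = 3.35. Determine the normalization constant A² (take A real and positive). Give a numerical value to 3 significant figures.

A^2 ≈ 0.00847

Normalization requires ∫|ψ|² 4πs² ds = 1, integrated from 0 to ∞.
(Spherical symmetry: dV = 4πs² ds.)
Carrying out the integral gives A² · π·a^3.
Hence A² = 1/[π·a^3].
Substituting a = 3.35 gives A² = 0.008467, so A = 0.09201.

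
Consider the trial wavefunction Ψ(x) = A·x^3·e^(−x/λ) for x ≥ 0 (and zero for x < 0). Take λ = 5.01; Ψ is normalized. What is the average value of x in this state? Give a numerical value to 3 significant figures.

The expectation value is the |Ψ|²-weighted average of x: ∫ x|Ψ|² dx.
Since the A² factors cancel between numerator and denominator, ⟨x⟩ = 7·λ/2.
Putting λ = 5.01 gives 17.54.

⟨x⟩ ≈ 17.5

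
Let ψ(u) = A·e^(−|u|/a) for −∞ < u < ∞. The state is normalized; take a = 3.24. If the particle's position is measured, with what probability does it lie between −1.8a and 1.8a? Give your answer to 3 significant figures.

P = ∫_{−1.8a}^{1.8a} |ψ(u)|² du.
The normalization integral ∫|ψ|²du over the whole domain equals a·A², and A² cancels in the ratio.
Both integrals are even about u = 0, so only the u ≥ 0 halves are needed (the factors of 2 cancel). Let t = u/a; then A² and the length scale cancel, so P = ∫_{0}^{1.8} e^(-2·t) dt ÷ ∫_{0}^{∞} e^(-2·t) dt.
An antiderivative of e^(-2·t) is -e^(-2·t)/2; evaluating from 0 to 1.8 gives 1/2 - e^(-18/5)/2, while the full integral is 1/2.
The result is P = 0.9727.

P ≈ 0.973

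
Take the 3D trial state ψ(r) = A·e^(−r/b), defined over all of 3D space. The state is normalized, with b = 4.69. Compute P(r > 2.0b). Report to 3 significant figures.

P ≈ 0.238

Integrate the radial probability density 4πr²|ψ|² over r > 2.0b.
A² is fixed by ∫₀^∞ 4πr²|ψ|² dr = 1, i.e. A² = (π·b^3)^(−1).
Substituting u = r/b, A², 4π and the length scale all cancel in the ratio: P = ∫_{2.0}^{∞} u^2·e^(-2·u) du / ∫_{0}^{∞} u^2·e^(-2·u) du.
An antiderivative of u^2·e^(-2·u) is -(2·u^2 + 2·u + 1)·e^(-2·u)/4; evaluating from 2.0 to ∞ gives 13·e^(-4)/4, while the full integral is 1/4.
Taking the ratio yields P = 0.2381.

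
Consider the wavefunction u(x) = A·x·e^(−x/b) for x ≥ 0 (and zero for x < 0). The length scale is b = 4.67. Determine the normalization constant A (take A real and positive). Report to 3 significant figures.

The normalization condition is ∫|u|² dx = 1 from 0 to ∞.
Recall ∫₀^∞ x^m e^(−x/β) dx = m!·β^(m+1), with u = A·x·e^(−x/b), the integral evaluates to A²·[b^3/4].
So A² = (b^3/4)^(−1).
Substituting b = 4.67 gives A² = 0.03927, so A = 0.1982.

A ≈ 0.198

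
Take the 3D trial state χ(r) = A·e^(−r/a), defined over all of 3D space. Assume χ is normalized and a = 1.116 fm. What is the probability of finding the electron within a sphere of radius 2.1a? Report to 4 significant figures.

P ≈ 0.7898

With dV = 4πr²dr, the probability is ∫|χ|² dV over r ≤ 2.1a.
A² is fixed by ∫₀^∞ 4πr²|χ|² dr = 1, i.e. A² = (π·a^3)^(−1).
Let u = r/a; then A², 4π and the length scale all cancel, so P = ∫_{0}^{2.1} u^2·e^(-2·u) du ÷ ∫_{0}^{∞} u^2·e^(-2·u) du.
With ∫ u^2·e^(-2·u) du = -(2·u^2 + 2·u + 1)·e^(-2·u)/4 + C, the region integral is 1/4 - 701·e^(-21/5)/200 and the full one is 1/4.
The region integral divided by the full integral gives P = 0.78976.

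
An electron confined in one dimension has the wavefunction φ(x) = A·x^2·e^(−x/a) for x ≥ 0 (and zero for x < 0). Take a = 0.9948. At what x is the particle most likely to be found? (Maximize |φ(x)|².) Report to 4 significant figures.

The maximum of |φ(x)|² occurs where its derivative vanishes.
Solving yields x = 2·a.
With a = 0.9948, the most probable position is 1.9896.

x ≈ 1.990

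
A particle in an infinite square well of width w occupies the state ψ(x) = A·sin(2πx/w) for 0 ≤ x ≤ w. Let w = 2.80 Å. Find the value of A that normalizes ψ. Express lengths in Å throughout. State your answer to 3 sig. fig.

A ≈ 0.845 Å^(-1/2)

The normalization condition is ∫|ψ|² dx = 1 from 0 to w.
With ψ = A·sin(2πx/w), the integral evaluates to A²·[w/2].
Hence A² = 1/[w/2].
With w = 2.80: A² = 0.7143 and A = 0.8452.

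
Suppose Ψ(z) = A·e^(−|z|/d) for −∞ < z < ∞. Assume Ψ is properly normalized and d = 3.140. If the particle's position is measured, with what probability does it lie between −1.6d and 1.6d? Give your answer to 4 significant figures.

P ≈ 0.9592

The probability is P = ∫ |Ψ|² dz over [−1.6d, 1.6d].
The normalization integral ∫|Ψ|²dz over the whole domain equals d·A², and A² cancels in the ratio.
By symmetry take twice the z ≥ 0 contribution in numerator and denominator; the 2's cancel. Substituting u = z/d, A² and the length scale cancel in the ratio: P = ∫_{0}^{1.6} e^(-2·u) du / ∫_{0}^{∞} e^(-2·u) du.
Using ∫ e^(-2·u) du = -e^(-2·u)/2, the numerator is 1/2 - e^(-16/5)/2 and the denominator is 1/2.
The result is P = 0.95924.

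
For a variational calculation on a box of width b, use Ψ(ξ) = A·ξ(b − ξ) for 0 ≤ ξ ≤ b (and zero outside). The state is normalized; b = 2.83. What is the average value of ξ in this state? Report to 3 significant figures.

⟨ξ⟩ ≈ 1.42

By definition ⟨ξ⟩ = ∫ ξ |Ψ(ξ)|² dξ.
The ratio of the moment integral to the normalization integral gives ⟨ξ⟩ = b/2.
With b = 2.83, ⟨ξ⟩ = 1.415.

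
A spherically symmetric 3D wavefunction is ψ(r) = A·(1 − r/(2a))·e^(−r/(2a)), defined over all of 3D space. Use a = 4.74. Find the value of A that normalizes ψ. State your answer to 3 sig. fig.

Require ∫ |ψ|² 4πr² dr = 1 over the whole domain.
(Spherical symmetry: dV = 4πr² dr.)
The integral (without the A² prefactor) comes out to 8·π·a^3.
Substituting a = 4.74 gives A² = 0.0003736, so A = 0.01933.

A ≈ 0.0193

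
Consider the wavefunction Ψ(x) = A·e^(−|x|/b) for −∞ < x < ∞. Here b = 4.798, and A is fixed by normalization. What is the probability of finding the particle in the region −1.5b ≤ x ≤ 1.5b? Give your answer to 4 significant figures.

P ≈ 0.9502

The probability is P = ∫ |Ψ|² dx over [−1.5b, 1.5b].
Since A² = 1/(b), this is the region integral divided by the full normalization integral.
Both integrals are even about x = 0, so only the x ≥ 0 halves are needed (the factors of 2 cancel). Let u = x/b; then A² and the length scale cancel, so P = ∫_{0}^{1.5} e^(-2·u) du ÷ ∫_{0}^{∞} e^(-2·u) du.
An antiderivative of e^(-2·u) is -e^(-2·u)/2; evaluating from 0 to 1.5 gives 1/2 - e^(-3)/2, while the full integral is 1/2.
Taking the ratio, P = 0.95021.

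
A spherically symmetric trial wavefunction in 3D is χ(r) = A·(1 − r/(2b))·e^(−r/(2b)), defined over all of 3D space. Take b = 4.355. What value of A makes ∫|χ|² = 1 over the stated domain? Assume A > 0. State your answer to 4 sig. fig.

Normalization requires ∫|χ|² 4πr² dr = 1, integrated from 0 to ∞.
Recall ∫₀^∞ r^m e^(−r/β) dr = m!·β^(m+1), with χ = A·(1 − r/(2b))·e^(−r/(2b)), the integral evaluates to A²·[8·π·b^3].
So A² = (8·π·b^3)^(−1).
Plugging in b = 4.355 yields A = 0.021948.

A ≈ 0.02195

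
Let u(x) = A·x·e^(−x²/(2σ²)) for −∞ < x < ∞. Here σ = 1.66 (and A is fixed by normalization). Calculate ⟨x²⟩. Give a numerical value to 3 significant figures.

⟨x^2⟩ ≈ 4.13

By definition ⟨x²⟩ = ∫ x^2 |u(x)|² dx.
Evaluating both integrals, ⟨x²⟩ = 3·σ^2/2.
Putting σ = 1.66 gives 4.133.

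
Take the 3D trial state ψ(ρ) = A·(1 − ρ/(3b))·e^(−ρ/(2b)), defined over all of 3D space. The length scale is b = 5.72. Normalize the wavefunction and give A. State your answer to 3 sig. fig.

A ≈ 0.0253

Require ∫ |ψ|² 4πρ² dρ = 1 over the whole domain.
(Spherical symmetry: dV = 4πρ² dρ.)
Carrying out the integral gives A² · 8·π·b^3/3.
So A² = (8·π·b^3/3)^(−1).
Substituting b = 5.72 gives A² = 0.0006378, so A = 0.02525.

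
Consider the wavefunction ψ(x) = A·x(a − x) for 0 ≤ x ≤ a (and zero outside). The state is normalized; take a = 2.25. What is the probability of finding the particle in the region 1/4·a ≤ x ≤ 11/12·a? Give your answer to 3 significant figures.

|ψ|² is the probability density, so P = ∫_{1/4·a}^{11/12·a} |ψ|² dx.
The normalization integral ∫|ψ|²dx over the whole domain equals a^5/30·A², and A² cancels in the ratio.
In terms of u = x/a (A² and the length scale cancel between numerator and denominator), P = [∫_{1/4}^{11/12} u^2·(1 - u)^2 du] / [∫_{0}^{1} u^2·(1 - u)^2 du].
An antiderivative of u^2·(1 - u)^2 is u^3·(6·u^2 - 15·u + 10)/30; evaluating from 1/4 to 11/12 gives ≈ 0.029713, while the full integral is 1/30.
Evaluating gives P = 4621/5184.

P ≈ 0.891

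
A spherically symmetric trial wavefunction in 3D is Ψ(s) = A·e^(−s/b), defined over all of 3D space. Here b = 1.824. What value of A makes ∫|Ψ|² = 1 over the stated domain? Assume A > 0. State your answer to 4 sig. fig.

Require ∫ |Ψ|² 4πs² ds = 1 over the whole domain.
The angular integral contributes 4π, leaving ∫₀^∞ s²|Ψ|² ds.
With Ψ = A·e^(−s/b), the integral evaluates to A²·[π·b^3].
So A² = (π·b^3)^(−1).
Plugging in b = 1.824 yields A = 0.22903.

A ≈ 0.2290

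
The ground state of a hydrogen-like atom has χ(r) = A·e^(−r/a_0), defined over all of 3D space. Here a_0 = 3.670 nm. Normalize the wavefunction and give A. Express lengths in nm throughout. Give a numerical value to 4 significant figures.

The normalization condition is ∫|χ|² 4πr² dr = 1 from 0 to ∞.
(Spherical symmetry: dV = 4πr² dr.)
Using ∫₀^∞ rⁿ e^(−αr) dr = n!/αⁿ⁺¹, with χ = A·e^(−r/a_0), the integral evaluates to A²·[π·a_0^3].
Plugging in a_0 = 3.670 yields A = 0.080246.

A ≈ 0.08025 nm^(-3/2)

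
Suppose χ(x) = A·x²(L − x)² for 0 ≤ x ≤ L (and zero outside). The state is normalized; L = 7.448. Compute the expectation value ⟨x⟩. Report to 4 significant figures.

⟨x⟩ ≈ 3.724

The expectation value is the |χ|²-weighted average of x: ∫ x|χ|² dx.
Expanding the polynomial and integrating term by term, evaluating both integrals, ⟨x⟩ = L/2.
Putting L = 7.448 gives 3.7240.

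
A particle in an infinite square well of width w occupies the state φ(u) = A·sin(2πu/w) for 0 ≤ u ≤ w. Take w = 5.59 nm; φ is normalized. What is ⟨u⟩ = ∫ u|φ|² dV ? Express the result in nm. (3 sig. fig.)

The expectation value is the |φ|²-weighted average of u: ∫ u|φ|² du.
Since the A² factors cancel between numerator and denominator, ⟨u⟩ = w/2.
With w = 5.59, ⟨u⟩ = 2.795.

⟨u⟩ ≈ 2.80 nm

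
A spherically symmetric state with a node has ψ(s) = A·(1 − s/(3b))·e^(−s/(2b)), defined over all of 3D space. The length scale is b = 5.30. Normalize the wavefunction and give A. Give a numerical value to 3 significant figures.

The normalization condition is ∫|ψ|² 4πs² ds = 1 from 0 to ∞.
In 3D with spherical symmetry the volume element is 4πs² ds.
With ∫₀^∞ s^4 e^(−αs) ds = 4!/α^5, ∫|ψ|² 4πs² ds = A²·(8·π·b^3/3).
Hence A² = 1/[8·π·b^3/3].
With b = 5.30: A² = 0.0008018 and A = 0.02832.

A ≈ 0.0283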